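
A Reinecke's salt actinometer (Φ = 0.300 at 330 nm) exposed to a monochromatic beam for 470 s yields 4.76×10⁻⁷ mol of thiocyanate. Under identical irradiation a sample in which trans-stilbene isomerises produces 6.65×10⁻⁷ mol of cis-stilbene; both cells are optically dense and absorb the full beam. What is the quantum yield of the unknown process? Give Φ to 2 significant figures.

Photons absorbed by the actinometer: 4.76×10⁻⁷ / 0.300 = 1.587×10⁻⁶ mol.
Φ(unknown) = 6.65×10⁻⁷ / 1.587×10⁻⁶ = 0.42.

Φ = 0.42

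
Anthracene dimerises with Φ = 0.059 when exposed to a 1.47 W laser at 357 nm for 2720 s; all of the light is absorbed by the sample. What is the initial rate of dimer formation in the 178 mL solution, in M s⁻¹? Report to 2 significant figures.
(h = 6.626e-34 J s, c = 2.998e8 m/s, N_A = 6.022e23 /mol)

Photon energy at 357 nm: hc/λ = (6.626e-34)(2.998e8)/(357e-9) = 5.564e-19 J.
Energy delivered: (1.47 W)(2720 s) = 3998 J.
Photons incident: 3998 / 5.564e-19 = 7.185e21, i.e. 7.185e21/6.022e23 = 0.01193 mol.
Product formed: 0.059 × 0.01193 = 7.039e-4 mol.
Rate: 7.039e-4 mol / (2720 s × 0.178 L) = 1.5e-6 M s⁻¹.

1.5e-6 M s⁻¹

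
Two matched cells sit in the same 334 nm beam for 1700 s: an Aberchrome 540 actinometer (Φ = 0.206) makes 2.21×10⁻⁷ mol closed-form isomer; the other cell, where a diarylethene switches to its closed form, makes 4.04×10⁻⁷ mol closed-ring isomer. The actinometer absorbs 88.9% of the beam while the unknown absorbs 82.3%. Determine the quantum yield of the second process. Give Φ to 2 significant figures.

Photons absorbed by the actinometer: 2.21×10⁻⁷ / 0.206 = 1.073×10⁻⁶ mol.
Incident flux: 1.073×10⁻⁶ / 0.889 = 1.207×10⁻⁶ einstein.
Absorbed by unknown: 0.823 × 1.207×10⁻⁶ = 9.934×10⁻⁷ mol.
Φ(unknown) = 4.04×10⁻⁷ / 9.934×10⁻⁷ = 0.41.

Φ = 0.41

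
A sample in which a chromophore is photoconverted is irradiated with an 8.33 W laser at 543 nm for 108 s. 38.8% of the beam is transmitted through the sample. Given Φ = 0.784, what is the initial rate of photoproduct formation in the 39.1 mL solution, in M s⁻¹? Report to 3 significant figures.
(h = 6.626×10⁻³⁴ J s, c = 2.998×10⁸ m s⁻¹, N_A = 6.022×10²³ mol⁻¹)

Photon energy at 543 nm: hc/λ = (6.626×10⁻³⁴)(2.998×10⁸)/(543×10⁻⁹) = 3.658×10⁻¹⁹ J.
Energy delivered: (8.33 W)(108 s) = 899.6 J.
Photons incident: 899.6 / 3.658×10⁻¹⁹ = 2.459×10²¹, i.e. 2.459×10²¹/6.022×10²³ = 0.004083 mol.
Fraction absorbed: 1 − 38.8/100 = 0.6120.
Photons absorbed: 0.6120 × 0.004083 = 0.002499 mol.
Product formed: 0.784 × 0.002499 = 0.001959 mol.
Rate: 0.001959 mol / (108 s × 0.0391 L) = 4.64×10⁻⁴ M s⁻¹.

4.64×10⁻⁴ M s⁻¹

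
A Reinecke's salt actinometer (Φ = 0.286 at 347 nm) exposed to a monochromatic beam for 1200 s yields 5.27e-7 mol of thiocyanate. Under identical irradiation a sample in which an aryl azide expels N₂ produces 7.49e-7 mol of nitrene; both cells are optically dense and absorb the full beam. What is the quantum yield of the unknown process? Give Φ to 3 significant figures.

Φ = 0.406

Photons absorbed by the actinometer: 5.27e-7 / 0.286 = 1.843e-6 mol.
Φ(unknown) = 7.49e-7 / 1.843e-6 = 0.406.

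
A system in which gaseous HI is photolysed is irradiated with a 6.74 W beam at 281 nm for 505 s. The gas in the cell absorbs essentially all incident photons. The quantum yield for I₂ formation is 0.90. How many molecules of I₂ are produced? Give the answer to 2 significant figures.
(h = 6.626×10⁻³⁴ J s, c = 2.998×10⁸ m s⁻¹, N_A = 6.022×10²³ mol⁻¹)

4.3×10²¹ molecules

Photon energy at 281 nm: hc/λ = (6.626×10⁻³⁴)(2.998×10⁸)/(281×10⁻⁹) = 7.069×10⁻¹⁹ J.
Energy delivered: (6.74 W)(505 s) = 3404 J.
Photons incident: 3404 / 7.069×10⁻¹⁹ = 4.815×10²¹, i.e. 4.815×10²¹/6.022×10²³ = 0.007996 mol.
Product: Φ × n_abs = 0.90 × 0.007996 = 0.007196 mol.
As a count: 0.007196 × 6.022×10²³ = 4.3×10²¹.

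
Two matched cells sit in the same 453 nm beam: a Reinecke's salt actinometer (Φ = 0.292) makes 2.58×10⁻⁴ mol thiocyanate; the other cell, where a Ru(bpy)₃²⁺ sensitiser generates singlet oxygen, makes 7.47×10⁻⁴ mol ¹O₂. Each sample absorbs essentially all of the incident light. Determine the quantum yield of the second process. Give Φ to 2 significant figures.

Φ = 0.85

Photons absorbed by the actinometer: 2.58×10⁻⁴ / 0.292 = 8.836×10⁻⁴ mol.
Φ(unknown) = 7.47×10⁻⁴ / 8.836×10⁻⁴ = 0.85.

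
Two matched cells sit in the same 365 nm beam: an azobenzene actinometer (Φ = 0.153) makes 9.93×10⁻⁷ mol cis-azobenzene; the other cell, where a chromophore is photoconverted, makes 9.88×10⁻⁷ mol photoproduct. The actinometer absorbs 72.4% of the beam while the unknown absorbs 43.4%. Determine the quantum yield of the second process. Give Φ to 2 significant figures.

Photons absorbed by the actinometer: 9.93×10⁻⁷ / 0.153 = 6.490×10⁻⁶ mol.
Incident flux: 6.490×10⁻⁶ / 0.724 = 8.964×10⁻⁶ einstein.
Absorbed by unknown: 0.434 × 8.964×10⁻⁶ = 3.890×10⁻⁶ mol.
Φ(unknown) = 9.88×10⁻⁷ / 3.890×10⁻⁶ = 0.25.

Φ = 0.25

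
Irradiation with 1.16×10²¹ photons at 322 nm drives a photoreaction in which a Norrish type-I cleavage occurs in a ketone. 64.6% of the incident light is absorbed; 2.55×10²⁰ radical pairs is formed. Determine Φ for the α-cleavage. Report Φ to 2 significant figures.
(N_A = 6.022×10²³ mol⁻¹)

Φ = 0.34

Product: 2.55×10²⁰ / 6.022×10²³ = 4.234×10⁻⁴ mol.
Moles of photons: 1.16×10²¹ / 6.022×10²³ = 0.001926 mol.
Photons absorbed: 0.646 × 0.001926 = 0.001244 mol.
Φ = 4.234×10⁻⁴ mol / 0.001244 mol photons = 0.34.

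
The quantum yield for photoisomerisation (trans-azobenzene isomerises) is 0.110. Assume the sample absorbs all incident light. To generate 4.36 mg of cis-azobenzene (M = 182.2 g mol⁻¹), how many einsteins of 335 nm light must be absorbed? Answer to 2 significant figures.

2.2×10⁻⁴ einstein

Product: 4.36 mg / 182.2 g mol⁻¹ = 2.393×10⁻⁵ mol.
Photons that must be absorbed: 2.393×10⁻⁵ / 0.110 = 2.175×10⁻⁴ mol.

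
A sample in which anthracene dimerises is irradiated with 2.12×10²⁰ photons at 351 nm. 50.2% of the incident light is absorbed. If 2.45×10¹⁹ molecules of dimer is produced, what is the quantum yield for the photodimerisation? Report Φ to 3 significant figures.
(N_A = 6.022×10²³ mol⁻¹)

Product: 2.45×10¹⁹ / 6.022×10²³ = 4.068×10⁻⁵ mol.
Moles of photons: 2.12×10²⁰ / 6.022×10²³ = 3.520×10⁻⁴ mol.
Photons absorbed: 0.502 × 3.520×10⁻⁴ = 1.767×10⁻⁴ mol.
Φ = 4.068×10⁻⁵ mol / 1.767×10⁻⁴ mol photons = 0.230.

Φ = 0.230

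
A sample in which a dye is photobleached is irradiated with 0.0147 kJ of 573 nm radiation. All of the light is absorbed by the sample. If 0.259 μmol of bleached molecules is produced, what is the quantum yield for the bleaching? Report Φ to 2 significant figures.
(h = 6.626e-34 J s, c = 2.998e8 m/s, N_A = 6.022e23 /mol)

Product: 0.259 μmol = 2.59e-7 mol.
Photon energy at 573 nm: hc/λ = (6.626e-34)(2.998e8)/(573e-9) = 3.467e-19 J.
Incident energy: 0.0147 kJ = 14.7 J.
Photons incident: 14.7 / 3.467e-19 = 4.240e19, i.e. 4.240e19/6.022e23 = 7.041e-5 mol.
Φ = 2.59e-7 mol / 7.041e-5 mol photons = 0.0037.

Φ = 0.0037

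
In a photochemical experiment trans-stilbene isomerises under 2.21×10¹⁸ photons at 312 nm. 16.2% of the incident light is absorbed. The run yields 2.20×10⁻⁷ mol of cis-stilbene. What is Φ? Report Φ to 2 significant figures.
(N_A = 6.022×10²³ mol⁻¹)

Moles of photons: 2.21×10¹⁸ / 6.022×10²³ = 3.670×10⁻⁶ mol.
Photons absorbed: 0.162 × 3.670×10⁻⁶ = 5.945×10⁻⁷ mol.
Φ = 2.20×10⁻⁷ mol / 5.945×10⁻⁷ mol photons = 0.37.

Φ = 0.37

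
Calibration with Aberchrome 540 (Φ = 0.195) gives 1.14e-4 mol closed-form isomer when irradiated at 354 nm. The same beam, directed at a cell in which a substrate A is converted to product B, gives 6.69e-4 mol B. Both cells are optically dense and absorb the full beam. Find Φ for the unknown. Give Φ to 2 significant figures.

Photons absorbed by the actinometer: 1.14e-4 / 0.195 = 5.846e-4 mol.
Φ(unknown) = 6.69e-4 / 5.846e-4 = 1.1.

Φ = 1.1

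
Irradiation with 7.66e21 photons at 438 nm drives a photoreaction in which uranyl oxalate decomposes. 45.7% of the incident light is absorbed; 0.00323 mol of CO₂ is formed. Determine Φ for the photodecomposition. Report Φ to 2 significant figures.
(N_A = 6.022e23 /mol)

Moles of photons: 7.66e21 / 6.022e23 = 0.01272 mol.
Photons absorbed: 0.457 × 0.01272 = 0.005813 mol.
Φ = 0.00323 mol / 0.005813 mol photons = 0.56.

Φ = 0.56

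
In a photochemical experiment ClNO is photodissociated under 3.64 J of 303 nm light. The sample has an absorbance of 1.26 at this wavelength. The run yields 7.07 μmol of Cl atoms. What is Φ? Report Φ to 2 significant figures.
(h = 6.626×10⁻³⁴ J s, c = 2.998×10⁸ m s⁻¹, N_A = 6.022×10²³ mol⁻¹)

Product: 7.07 μmol = 7.07×10⁻⁶ mol.
Photon energy at 303 nm: hc/λ = (6.626×10⁻³⁴)(2.998×10⁸)/(303×10⁻⁹) = 6.556×10⁻¹⁹ J.
Photons incident: 3.64 / 6.556×10⁻¹⁹ = 5.552×10¹⁸, i.e. 5.552×10¹⁸/6.022×10²³ = 9.220×10⁻⁶ mol.
Fraction absorbed: 1 − 10^(−1.26) = 0.9450.
Photons absorbed: 0.9450 × 9.220×10⁻⁶ = 8.713×10⁻⁶ mol.
Φ = 7.07×10⁻⁶ mol / 8.713×10⁻⁶ mol photons = 0.81.

Φ = 0.81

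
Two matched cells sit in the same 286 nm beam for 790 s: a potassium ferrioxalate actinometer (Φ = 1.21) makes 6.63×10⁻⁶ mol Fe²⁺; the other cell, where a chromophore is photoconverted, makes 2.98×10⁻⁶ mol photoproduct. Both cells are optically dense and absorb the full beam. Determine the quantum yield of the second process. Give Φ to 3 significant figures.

Φ = 0.544

Photons absorbed by the actinometer: 6.63×10⁻⁶ / 1.21 = 5.479×10⁻⁶ mol.
Φ(unknown) = 2.98×10⁻⁶ / 5.479×10⁻⁶ = 0.544.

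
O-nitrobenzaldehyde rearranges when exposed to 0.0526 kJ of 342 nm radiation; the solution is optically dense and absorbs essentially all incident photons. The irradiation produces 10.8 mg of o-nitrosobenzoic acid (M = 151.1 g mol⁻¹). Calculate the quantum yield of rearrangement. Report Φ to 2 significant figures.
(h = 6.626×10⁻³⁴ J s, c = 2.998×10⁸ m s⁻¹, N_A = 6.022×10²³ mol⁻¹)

Product: 10.8 mg / 151.1 g mol⁻¹ = 7.148×10⁻⁵ mol.
Photon energy at 342 nm: hc/λ = (6.626×10⁻³⁴)(2.998×10⁸)/(342×10⁻⁹) = 5.808×10⁻¹⁹ J.
Incident energy: 0.0526 kJ = 52.6 J.
Photons incident: 52.6 / 5.808×10⁻¹⁹ = 9.056×10¹⁹, i.e. 9.056×10¹⁹/6.022×10²³ = 1.504×10⁻⁴ mol.
Φ = 7.148×10⁻⁵ mol / 1.504×10⁻⁴ mol photons = 0.48.

Φ = 0.48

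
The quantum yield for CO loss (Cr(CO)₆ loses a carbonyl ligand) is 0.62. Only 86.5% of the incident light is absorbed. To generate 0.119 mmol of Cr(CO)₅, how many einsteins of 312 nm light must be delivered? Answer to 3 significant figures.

2.22×10⁻⁴ einstein

Product: 0.119 mmol = 1.19×10⁻⁴ mol.
Photons that must be absorbed: 1.19×10⁻⁴ / 0.62 = 1.919×10⁻⁴ mol.
Incident photons needed: 1.919×10⁻⁴ / 0.865 = 2.218×10⁻⁴ mol.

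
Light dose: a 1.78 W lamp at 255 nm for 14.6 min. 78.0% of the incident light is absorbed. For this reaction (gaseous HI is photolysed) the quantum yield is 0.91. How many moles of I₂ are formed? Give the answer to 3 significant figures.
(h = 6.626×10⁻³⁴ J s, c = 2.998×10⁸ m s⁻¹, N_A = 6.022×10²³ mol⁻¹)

Photon energy at 255 nm: hc/λ = (6.626×10⁻³⁴)(2.998×10⁸)/(255×10⁻⁹) = 7.790×10⁻¹⁹ J.
Energy delivered: (1.78 W)(876 s) = 1559 J.
Photons incident: 1559 / 7.790×10⁻¹⁹ = 2.001×10²¹, i.e. 2.001×10²¹/6.022×10²³ = 0.003323 mol.
Photons absorbed: 0.780 × 0.003323 = 0.002592 mol.
Product: Φ × n_abs = 0.91 × 0.002592 = 0.002359 mol.

0.00236 mol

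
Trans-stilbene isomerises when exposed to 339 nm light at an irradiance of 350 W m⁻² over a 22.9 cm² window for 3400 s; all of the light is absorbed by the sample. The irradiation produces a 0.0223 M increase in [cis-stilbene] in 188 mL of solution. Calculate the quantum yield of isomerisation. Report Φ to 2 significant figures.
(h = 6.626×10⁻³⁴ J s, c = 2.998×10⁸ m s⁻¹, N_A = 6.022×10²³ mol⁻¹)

Φ = 0.54

Product: (0.0223 M)(0.188 L) = 0.004192 mol.
Photon energy at 339 nm: hc/λ = (6.626×10⁻³⁴)(2.998×10⁸)/(339×10⁻⁹) = 5.860×10⁻¹⁹ J.
Energy delivered: (350 W m⁻²)(22.9×10⁻⁴ m²)(3400 s) = 2725 J.
Photons incident: 2725 / 5.860×10⁻¹⁹ = 4.650×10²¹, i.e. 4.650×10²¹/6.022×10²³ = 0.007722 mol.
Φ = 0.004192 mol / 0.007722 mol photons = 0.54.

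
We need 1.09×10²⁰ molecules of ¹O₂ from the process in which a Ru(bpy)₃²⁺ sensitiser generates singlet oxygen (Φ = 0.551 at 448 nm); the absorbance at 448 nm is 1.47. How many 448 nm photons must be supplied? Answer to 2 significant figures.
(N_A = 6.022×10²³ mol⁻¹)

Product: 1.09×10²⁰ / 6.022×10²³ = 1.810×10⁻⁴ mol.
Photons that must be absorbed: 1.810×10⁻⁴ / 0.551 = 3.285×10⁻⁴ mol.
Fraction absorbed: 1 − 10^(−1.47) = 0.9661.
Incident photons needed: 3.285×10⁻⁴ / 0.9661 = 3.400×10⁻⁴ mol.
Photon count: 3.400×10⁻⁴ × 6.022×10²³ = 2.0×10²⁰.

2.0×10²⁰ photons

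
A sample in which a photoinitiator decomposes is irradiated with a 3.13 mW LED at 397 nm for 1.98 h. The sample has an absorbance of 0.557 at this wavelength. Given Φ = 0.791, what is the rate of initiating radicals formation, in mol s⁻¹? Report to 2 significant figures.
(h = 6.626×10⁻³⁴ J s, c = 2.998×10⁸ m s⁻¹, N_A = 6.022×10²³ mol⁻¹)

Photon energy at 397 nm: hc/λ = (6.626×10⁻³⁴)(2.998×10⁸)/(397×10⁻⁹) = 5.004×10⁻¹⁹ J.
Energy delivered: (3.13 mW)(7128 s) = 22.31 J.
Photons incident: 22.31 / 5.004×10⁻¹⁹ = 4.458×10¹⁹, i.e. 4.458×10¹⁹/6.022×10²³ = 7.403×10⁻⁵ mol.
Fraction absorbed: 1 − 10^(−0.557) = 0.7227.
Photons absorbed: 0.7227 × 7.403×10⁻⁵ = 5.350×10⁻⁵ mol.
Product formed: 0.791 × 5.350×10⁻⁵ = 4.232×10⁻⁵ mol.
Rate: 4.232×10⁻⁵ / 7128 s = 5.9×10⁻⁹ mol s⁻¹.

5.9×10⁻⁹ mol s⁻¹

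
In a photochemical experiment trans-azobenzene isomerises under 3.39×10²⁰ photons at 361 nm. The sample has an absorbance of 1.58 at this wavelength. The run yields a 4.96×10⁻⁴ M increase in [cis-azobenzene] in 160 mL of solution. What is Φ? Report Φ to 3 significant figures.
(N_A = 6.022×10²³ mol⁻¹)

Product: (4.96×10⁻⁴ M)(0.16 L) = 7.936×10⁻⁵ mol.
Moles of photons: 3.39×10²⁰ / 6.022×10²³ = 5.629×10⁻⁴ mol.
Fraction absorbed: 1 − 10^(−1.58) = 0.9737.
Photons absorbed: 0.9737 × 5.629×10⁻⁴ = 5.481×10⁻⁴ mol.
Φ = 7.936×10⁻⁵ mol / 5.481×10⁻⁴ mol photons = 0.145.

Φ = 0.145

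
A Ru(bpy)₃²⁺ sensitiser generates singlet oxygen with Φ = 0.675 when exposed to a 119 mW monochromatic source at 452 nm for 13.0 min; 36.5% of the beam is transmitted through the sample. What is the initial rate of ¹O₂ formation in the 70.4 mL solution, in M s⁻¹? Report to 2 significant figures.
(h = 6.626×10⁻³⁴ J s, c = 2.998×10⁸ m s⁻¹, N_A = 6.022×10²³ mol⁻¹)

2.7×10⁻⁶ M s⁻¹

Photon energy at 452 nm: hc/λ = (6.626×10⁻³⁴)(2.998×10⁸)/(452×10⁻⁹) = 4.395×10⁻¹⁹ J.
Energy delivered: (119 mW)(780 s) = 92.82 J.
Photons incident: 92.82 / 4.395×10⁻¹⁹ = 2.112×10²⁰, i.e. 2.112×10²⁰/6.022×10²³ = 3.507×10⁻⁴ mol.
Fraction absorbed: 1 − 36.5/100 = 0.6350.
Photons absorbed: 0.6350 × 3.507×10⁻⁴ = 2.227×10⁻⁴ mol.
Product formed: 0.675 × 2.227×10⁻⁴ = 1.503×10⁻⁴ mol.
Rate: 1.503×10⁻⁴ mol / (780 s × 0.0704 L) = 2.7×10⁻⁶ M s⁻¹.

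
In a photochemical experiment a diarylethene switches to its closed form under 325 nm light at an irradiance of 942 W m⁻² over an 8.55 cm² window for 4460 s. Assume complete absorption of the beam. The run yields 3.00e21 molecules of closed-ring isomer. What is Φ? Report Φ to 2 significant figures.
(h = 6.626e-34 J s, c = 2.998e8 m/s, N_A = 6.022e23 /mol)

Product: 3.00e21 / 6.022e23 = 0.004982 mol.
Photon energy at 325 nm: hc/λ = (6.626e-34)(2.998e8)/(325e-9) = 6.112e-19 J.
Energy delivered: (942 W m⁻²)(8.55e-4 m²)(4460 s) = 3592 J.
Photons incident: 3592 / 6.112e-19 = 5.877e21, i.e. 5.877e21/6.022e23 = 0.009759 mol.
Φ = 0.004982 mol / 0.009759 mol photons = 0.51.

Φ = 0.51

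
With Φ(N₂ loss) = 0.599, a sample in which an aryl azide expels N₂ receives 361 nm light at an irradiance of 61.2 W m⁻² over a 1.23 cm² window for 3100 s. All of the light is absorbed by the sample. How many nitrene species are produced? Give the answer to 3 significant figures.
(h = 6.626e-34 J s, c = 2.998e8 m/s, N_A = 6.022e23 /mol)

Photon energy at 361 nm: hc/λ = (6.626e-34)(2.998e8)/(361e-9) = 5.503e-19 J.
Energy delivered: (61.2 W m⁻²)(1.23e-4 m²)(3100 s) = 23.34 J.
Photons incident: 23.34 / 5.503e-19 = 4.241e19, i.e. 4.241e19/6.022e23 = 7.043e-5 mol.
Product: Φ × n_abs = 0.599 × 7.043e-5 = 4.219e-5 mol.
As a count: 4.219e-5 × 6.022e23 = 2.54e19.

2.54e19 species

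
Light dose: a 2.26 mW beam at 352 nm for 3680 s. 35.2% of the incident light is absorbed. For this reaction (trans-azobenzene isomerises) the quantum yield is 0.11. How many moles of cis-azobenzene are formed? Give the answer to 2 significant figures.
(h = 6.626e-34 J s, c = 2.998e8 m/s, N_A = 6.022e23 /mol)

Photon energy at 352 nm: hc/λ = (6.626e-34)(2.998e8)/(352e-9) = 5.643e-19 J.
Energy delivered: (2.26 mW)(3680 s) = 8.317 J.
Photons incident: 8.317 / 5.643e-19 = 1.474e19, i.e. 1.474e19/6.022e23 = 2.448e-5 mol.
Photons absorbed: 0.352 × 2.448e-5 = 8.617e-6 mol.
Product: Φ × n_abs = 0.11 × 8.617e-6 = 9.479e-7 mol.

9.5e-7 mol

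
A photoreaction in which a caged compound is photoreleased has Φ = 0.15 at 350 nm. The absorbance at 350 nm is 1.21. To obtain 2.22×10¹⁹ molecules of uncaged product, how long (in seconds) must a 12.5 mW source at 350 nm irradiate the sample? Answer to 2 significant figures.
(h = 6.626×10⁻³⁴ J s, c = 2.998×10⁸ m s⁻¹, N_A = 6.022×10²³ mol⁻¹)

t ≈ 7200 s

Product: 2.22×10¹⁹ / 6.022×10²³ = 3.686×10⁻⁵ mol.
Photons that must be absorbed: 3.686×10⁻⁵ / 0.15 = 2.457×10⁻⁴ mol.
Fraction absorbed: 1 − 10^(−1.21) = 0.9383.
Incident photons needed: 2.457×10⁻⁴ / 0.9383 = 2.619×10⁻⁴ mol.
Photon energy: hc/λ = 5.676×10⁻¹⁹ J; per mole, 3.418×10⁵ J mol⁻¹.
Energy required: 2.619×10⁻⁴ × 3.418×10⁵ = 89.52 J.
Time: 89.52 J / 0.0125 W = 7200 s.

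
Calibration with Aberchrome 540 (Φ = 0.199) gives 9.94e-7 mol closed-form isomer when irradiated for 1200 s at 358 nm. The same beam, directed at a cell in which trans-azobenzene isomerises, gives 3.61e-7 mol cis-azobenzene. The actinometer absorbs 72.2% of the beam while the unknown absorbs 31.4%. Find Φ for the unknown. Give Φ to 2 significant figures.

Photons absorbed by the actinometer: 9.94e-7 / 0.199 = 4.995e-6 mol.
Incident flux: 4.995e-6 / 0.722 = 6.918e-6 einstein.
Absorbed by unknown: 0.314 × 6.918e-6 = 2.172e-6 mol.
Φ(unknown) = 3.61e-7 / 2.172e-6 = 0.17.

Φ = 0.17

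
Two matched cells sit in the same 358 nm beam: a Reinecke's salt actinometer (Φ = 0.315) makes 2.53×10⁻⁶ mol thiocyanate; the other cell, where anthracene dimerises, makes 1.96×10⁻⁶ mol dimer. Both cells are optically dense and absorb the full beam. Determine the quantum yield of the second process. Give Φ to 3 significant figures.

Φ = 0.244

Photons absorbed by the actinometer: 2.53×10⁻⁶ / 0.315 = 8.032×10⁻⁶ mol.
Φ(unknown) = 1.96×10⁻⁶ / 8.032×10⁻⁶ = 0.244.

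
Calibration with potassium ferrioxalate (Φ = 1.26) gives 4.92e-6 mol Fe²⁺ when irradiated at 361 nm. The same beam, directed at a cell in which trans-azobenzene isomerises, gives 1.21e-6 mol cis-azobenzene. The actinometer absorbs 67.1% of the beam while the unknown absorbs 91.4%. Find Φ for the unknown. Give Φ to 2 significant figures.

Photons absorbed by the actinometer: 4.92e-6 / 1.26 = 3.905e-6 mol.
Incident flux: 3.905e-6 / 0.671 = 5.820e-6 einstein.
Absorbed by unknown: 0.914 × 5.820e-6 = 5.319e-6 mol.
Φ(unknown) = 1.21e-6 / 5.319e-6 = 0.23.

Φ = 0.23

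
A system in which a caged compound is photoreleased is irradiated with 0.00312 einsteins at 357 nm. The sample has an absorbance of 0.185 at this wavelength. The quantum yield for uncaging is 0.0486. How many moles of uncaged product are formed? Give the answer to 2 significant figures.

5.3e-5 mol

Fraction absorbed: 1 − 10^(−0.185) = 0.3469.
Photons absorbed: 0.3469 × 0.00312 = 0.001082 mol.
Product: Φ × n_abs = 0.0486 × 0.001082 = 5.259e-5 mol.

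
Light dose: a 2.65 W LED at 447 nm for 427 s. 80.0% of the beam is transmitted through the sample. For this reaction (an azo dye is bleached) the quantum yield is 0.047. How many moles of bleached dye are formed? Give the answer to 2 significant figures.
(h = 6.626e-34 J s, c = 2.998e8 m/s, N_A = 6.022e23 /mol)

Photon energy at 447 nm: hc/λ = (6.626e-34)(2.998e8)/(447e-9) = 4.444e-19 J.
Energy delivered: (2.65 W)(427 s) = 1132 J.
Photons incident: 1132 / 4.444e-19 = 2.547e21, i.e. 2.547e21/6.022e23 = 0.004229 mol.
Fraction absorbed: 1 − 80.0/100 = 0.2000.
Photons absorbed: 0.2000 × 0.004229 = 8.458e-4 mol.
Product: Φ × n_abs = 0.047 × 8.458e-4 = 3.975e-5 mol.

4.0e-5 mol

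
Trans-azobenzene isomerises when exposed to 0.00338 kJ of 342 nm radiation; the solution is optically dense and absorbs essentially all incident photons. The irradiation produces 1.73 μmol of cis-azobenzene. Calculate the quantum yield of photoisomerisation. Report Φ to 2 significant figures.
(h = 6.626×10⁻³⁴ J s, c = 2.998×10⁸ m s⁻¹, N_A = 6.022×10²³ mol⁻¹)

Product: 1.73 μmol = 1.73×10⁻⁶ mol.
Photon energy at 342 nm: hc/λ = (6.626×10⁻³⁴)(2.998×10⁸)/(342×10⁻⁹) = 5.808×10⁻¹⁹ J.
Incident energy: 0.00338 kJ = 3.38 J.
Photons incident: 3.38 / 5.808×10⁻¹⁹ = 5.820×10¹⁸, i.e. 5.820×10¹⁸/6.022×10²³ = 9.665×10⁻⁶ mol.
Φ = 1.73×10⁻⁶ mol / 9.665×10⁻⁶ mol photons = 0.18.

Φ = 0.18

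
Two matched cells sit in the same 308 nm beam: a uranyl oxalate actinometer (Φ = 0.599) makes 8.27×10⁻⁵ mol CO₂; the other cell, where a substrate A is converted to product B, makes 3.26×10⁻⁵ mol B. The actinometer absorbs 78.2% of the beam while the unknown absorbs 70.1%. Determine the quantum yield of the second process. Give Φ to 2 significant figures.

Photons absorbed by the actinometer: 8.27×10⁻⁵ / 0.599 = 1.381×10⁻⁴ mol.
Incident flux: 1.381×10⁻⁴ / 0.782 = 1.766×10⁻⁴ einstein.
Absorbed by unknown: 0.701 × 1.766×10⁻⁴ = 1.238×10⁻⁴ mol.
Φ(unknown) = 3.26×10⁻⁵ / 1.238×10⁻⁴ = 0.26.

Φ = 0.26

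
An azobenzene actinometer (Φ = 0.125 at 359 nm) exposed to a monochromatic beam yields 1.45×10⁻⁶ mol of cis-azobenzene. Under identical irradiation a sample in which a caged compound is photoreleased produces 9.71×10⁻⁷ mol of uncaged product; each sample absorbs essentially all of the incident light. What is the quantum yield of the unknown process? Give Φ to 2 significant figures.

Photons absorbed by the actinometer: 1.45×10⁻⁶ / 0.125 = 1.160×10⁻⁵ mol.
Φ(unknown) = 9.71×10⁻⁷ / 1.160×10⁻⁵ = 0.084.

Φ = 0.084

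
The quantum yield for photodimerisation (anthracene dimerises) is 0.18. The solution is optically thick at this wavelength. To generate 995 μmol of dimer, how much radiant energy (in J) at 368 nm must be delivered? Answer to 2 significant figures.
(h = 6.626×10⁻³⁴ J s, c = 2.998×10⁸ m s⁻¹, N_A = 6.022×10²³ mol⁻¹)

Product: 995 μmol = 9.95×10⁻⁴ mol.
Photons that must be absorbed: 9.95×10⁻⁴ / 0.18 = 0.005528 mol.
Photon energy: hc/λ = 5.398×10⁻¹⁹ J; per mole, 3.251×10⁵ J mol⁻¹.
Energy required: 0.005528 × 3.251×10⁵ = 1800 J.

1800 J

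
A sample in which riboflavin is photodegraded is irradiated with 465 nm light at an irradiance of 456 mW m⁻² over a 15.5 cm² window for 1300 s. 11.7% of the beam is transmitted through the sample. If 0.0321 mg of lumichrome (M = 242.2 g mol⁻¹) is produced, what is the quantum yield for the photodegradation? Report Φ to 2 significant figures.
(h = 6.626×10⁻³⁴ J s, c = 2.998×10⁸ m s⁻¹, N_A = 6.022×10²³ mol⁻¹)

Product: 0.0321 mg / 242.2 g mol⁻¹ = 1.325×10⁻⁷ mol.
Photon energy at 465 nm: hc/λ = (6.626×10⁻³⁴)(2.998×10⁸)/(465×10⁻⁹) = 4.272×10⁻¹⁹ J.
Energy delivered: (456 mW m⁻²)(15.5×10⁻⁴ m²)(1300 s) = 0.9188 J.
Photons incident: 0.9188 / 4.272×10⁻¹⁹ = 2.151×10¹⁸, i.e. 2.151×10¹⁸/6.022×10²³ = 3.572×10⁻⁶ mol.
Fraction absorbed: 1 − 11.7/100 = 0.8830.
Photons absorbed: 0.8830 × 3.572×10⁻⁶ = 3.154×10⁻⁶ mol.
Φ = 1.325×10⁻⁷ mol / 3.154×10⁻⁶ mol photons = 0.042.

Φ = 0.042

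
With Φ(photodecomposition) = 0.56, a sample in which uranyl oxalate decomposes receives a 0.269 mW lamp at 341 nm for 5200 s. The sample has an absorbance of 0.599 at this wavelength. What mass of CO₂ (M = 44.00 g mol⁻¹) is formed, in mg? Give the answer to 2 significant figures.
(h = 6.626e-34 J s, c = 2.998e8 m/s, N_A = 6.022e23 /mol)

0.074 mg

Photon energy at 341 nm: hc/λ = (6.626e-34)(2.998e8)/(341e-9) = 5.825e-19 J.
Energy delivered: (0.269 mW)(5200 s) = 1.399 J.
Photons incident: 1.399 / 5.825e-19 = 2.402e18, i.e. 2.402e18/6.022e23 = 3.989e-6 mol.
Fraction absorbed: 1 − 10^(−0.599) = 0.7482.
Photons absorbed: 0.7482 × 3.989e-6 = 2.985e-6 mol.
Product: Φ × n_abs = 0.56 × 2.985e-6 = 1.672e-6 mol.
Mass: 1.672e-6 × 44.00 = 7.357e-5 g = 0.074 mg.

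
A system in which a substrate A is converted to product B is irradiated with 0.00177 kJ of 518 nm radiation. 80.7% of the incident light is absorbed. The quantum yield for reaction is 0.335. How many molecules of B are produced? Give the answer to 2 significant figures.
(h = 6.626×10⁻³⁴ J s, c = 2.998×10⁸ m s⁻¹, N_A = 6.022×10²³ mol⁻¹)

Photon energy at 518 nm: hc/λ = (6.626×10⁻³⁴)(2.998×10⁸)/(518×10⁻⁹) = 3.835×10⁻¹⁹ J.
Incident energy: 0.00177 kJ = 1.77 J.
Photons incident: 1.77 / 3.835×10⁻¹⁹ = 4.615×10¹⁸, i.e. 4.615×10¹⁸/6.022×10²³ = 7.664×10⁻⁶ mol.
Photons absorbed: 0.807 × 7.664×10⁻⁶ = 6.185×10⁻⁶ mol.
Product: Φ × n_abs = 0.335 × 6.185×10⁻⁶ = 2.072×10⁻⁶ mol.
As a count: 2.072×10⁻⁶ × 6.022×10²³ = 1.2×10¹⁸.

1.2×10¹⁸ molecules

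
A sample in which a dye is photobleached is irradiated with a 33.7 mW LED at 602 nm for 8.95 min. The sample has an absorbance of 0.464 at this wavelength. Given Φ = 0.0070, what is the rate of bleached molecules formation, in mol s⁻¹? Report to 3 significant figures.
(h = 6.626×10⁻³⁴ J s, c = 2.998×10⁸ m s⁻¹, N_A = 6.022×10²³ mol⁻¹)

7.79×10⁻¹⁰ mol s⁻¹

Photon energy at 602 nm: hc/λ = (6.626×10⁻³⁴)(2.998×10⁸)/(602×10⁻⁹) = 3.300×10⁻¹⁹ J.
Energy delivered: (33.7 mW)(537 s) = 18.10 J.
Photons incident: 18.10 / 3.300×10⁻¹⁹ = 5.485×10¹⁹, i.e. 5.485×10¹⁹/6.022×10²³ = 9.108×10⁻⁵ mol.
Fraction absorbed: 1 − 10^(−0.464) = 0.6564.
Photons absorbed: 0.6564 × 9.108×10⁻⁵ = 5.978×10⁻⁵ mol.
Product formed: 0.0070 × 5.978×10⁻⁵ = 4.185×10⁻⁷ mol.
Rate: 4.185×10⁻⁷ / 537 s = 7.79×10⁻¹⁰ mol s⁻¹.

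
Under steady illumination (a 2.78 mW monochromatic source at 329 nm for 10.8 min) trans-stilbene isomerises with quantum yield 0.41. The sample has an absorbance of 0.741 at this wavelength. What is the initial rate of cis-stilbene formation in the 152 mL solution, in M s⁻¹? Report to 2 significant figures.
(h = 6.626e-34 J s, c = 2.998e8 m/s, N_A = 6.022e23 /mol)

1.7e-8 M s⁻¹

Photon energy at 329 nm: hc/λ = (6.626e-34)(2.998e8)/(329e-9) = 6.038e-19 J.
Energy delivered: (2.78 mW)(648 s) = 1.801 J.
Photons incident: 1.801 / 6.038e-19 = 2.983e18, i.e. 2.983e18/6.022e23 = 4.954e-6 mol.
Fraction absorbed: 1 − 10^(−0.741) = 0.8184.
Photons absorbed: 0.8184 × 4.954e-6 = 4.054e-6 mol.
Product formed: 0.41 × 4.054e-6 = 1.662e-6 mol.
Rate: 1.662e-6 mol / (648 s × 0.152 L) = 1.7e-8 M s⁻¹.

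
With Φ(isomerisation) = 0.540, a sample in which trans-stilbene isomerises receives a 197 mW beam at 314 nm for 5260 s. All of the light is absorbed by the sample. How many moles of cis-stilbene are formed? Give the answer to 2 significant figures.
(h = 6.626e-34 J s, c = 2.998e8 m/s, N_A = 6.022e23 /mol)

Photon energy at 314 nm: hc/λ = (6.626e-34)(2.998e8)/(314e-9) = 6.326e-19 J.
Energy delivered: (197 mW)(5260 s) = 1036 J.
Photons incident: 1036 / 6.326e-19 = 1.638e21, i.e. 1.638e21/6.022e23 = 0.002720 mol.
Product: Φ × n_abs = 0.540 × 0.002720 = 0.001469 mol.

0.0015 mol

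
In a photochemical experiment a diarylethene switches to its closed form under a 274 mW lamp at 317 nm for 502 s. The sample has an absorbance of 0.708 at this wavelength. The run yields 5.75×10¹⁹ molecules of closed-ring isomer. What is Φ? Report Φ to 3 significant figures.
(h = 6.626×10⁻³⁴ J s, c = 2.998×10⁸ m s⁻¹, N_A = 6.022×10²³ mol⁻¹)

Product: 5.75×10¹⁹ / 6.022×10²³ = 9.548×10⁻⁵ mol.
Photon energy at 317 nm: hc/λ = (6.626×10⁻³⁴)(2.998×10⁸)/(317×10⁻⁹) = 6.266×10⁻¹⁹ J.
Energy delivered: (274 mW)(502 s) = 137.5 J.
Photons incident: 137.5 / 6.266×10⁻¹⁹ = 2.194×10²⁰, i.e. 2.194×10²⁰/6.022×10²³ = 3.643×10⁻⁴ mol.
Fraction absorbed: 1 − 10^(−0.708) = 0.8041.
Photons absorbed: 0.8041 × 3.643×10⁻⁴ = 2.929×10⁻⁴ mol.
Φ = 9.548×10⁻⁵ mol / 2.929×10⁻⁴ mol photons = 0.326.

Φ = 0.326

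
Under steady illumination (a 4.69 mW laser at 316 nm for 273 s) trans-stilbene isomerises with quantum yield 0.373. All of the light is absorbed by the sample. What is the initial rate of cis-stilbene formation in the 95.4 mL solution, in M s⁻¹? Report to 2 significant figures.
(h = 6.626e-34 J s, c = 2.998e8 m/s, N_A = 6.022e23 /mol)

Photon energy at 316 nm: hc/λ = (6.626e-34)(2.998e8)/(316e-9) = 6.286e-19 J.
Energy delivered: (4.69 mW)(273 s) = 1.280 J.
Photons incident: 1.280 / 6.286e-19 = 2.036e18, i.e. 2.036e18/6.022e23 = 3.381e-6 mol.
Product formed: 0.373 × 3.381e-6 = 1.261e-6 mol.
Rate: 1.261e-6 mol / (273 s × 0.0954 L) = 4.8e-8 M s⁻¹.

4.8e-8 M s⁻¹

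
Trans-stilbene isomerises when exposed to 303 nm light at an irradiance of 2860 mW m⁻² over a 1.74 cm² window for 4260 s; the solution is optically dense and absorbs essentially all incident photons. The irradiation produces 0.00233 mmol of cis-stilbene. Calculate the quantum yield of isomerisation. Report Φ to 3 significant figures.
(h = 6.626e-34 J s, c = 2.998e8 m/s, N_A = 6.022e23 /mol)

Φ = 0.434

Product: 0.00233 mmol = 2.33e-6 mol.
Photon energy at 303 nm: hc/λ = (6.626e-34)(2.998e8)/(303e-9) = 6.556e-19 J.
Energy delivered: (2860 mW m⁻²)(1.74e-4 m²)(4260 s) = 2.120 J.
Photons incident: 2.120 / 6.556e-19 = 3.234e18, i.e. 3.234e18/6.022e23 = 5.370e-6 mol.
Φ = 2.33e-6 mol / 5.370e-6 mol photons = 0.434.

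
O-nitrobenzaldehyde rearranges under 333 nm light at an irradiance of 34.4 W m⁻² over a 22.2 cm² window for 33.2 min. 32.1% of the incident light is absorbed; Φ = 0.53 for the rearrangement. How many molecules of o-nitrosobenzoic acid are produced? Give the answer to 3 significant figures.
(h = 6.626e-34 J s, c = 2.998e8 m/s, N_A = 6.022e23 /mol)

4.34e19 molecules

Photon energy at 333 nm: hc/λ = (6.626e-34)(2.998e8)/(333e-9) = 5.965e-19 J.
Energy delivered: (34.4 W m⁻²)(22.2e-4 m²)(1992 s) = 152.1 J.
Photons incident: 152.1 / 5.965e-19 = 2.550e20, i.e. 2.550e20/6.022e23 = 4.234e-4 mol.
Photons absorbed: 0.321 × 4.234e-4 = 1.359e-4 mol.
Product: Φ × n_abs = 0.53 × 1.359e-4 = 7.203e-5 mol.
As a count: 7.203e-5 × 6.022e23 = 4.34e19.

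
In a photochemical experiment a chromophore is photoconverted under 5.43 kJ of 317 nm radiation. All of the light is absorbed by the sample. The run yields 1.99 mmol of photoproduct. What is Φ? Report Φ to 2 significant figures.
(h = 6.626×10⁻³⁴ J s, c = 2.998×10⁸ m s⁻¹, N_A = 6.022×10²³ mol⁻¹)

Φ = 0.14

Product: 1.99 mmol = 0.00199 mol.
Photon energy at 317 nm: hc/λ = (6.626×10⁻³⁴)(2.998×10⁸)/(317×10⁻⁹) = 6.266×10⁻¹⁹ J.
Incident energy: 5.43 kJ = 5430 J.
Photons incident: 5430 / 6.266×10⁻¹⁹ = 8.666×10²¹, i.e. 8.666×10²¹/6.022×10²³ = 0.01439 mol.
Φ = 0.00199 mol / 0.01439 mol photons = 0.14.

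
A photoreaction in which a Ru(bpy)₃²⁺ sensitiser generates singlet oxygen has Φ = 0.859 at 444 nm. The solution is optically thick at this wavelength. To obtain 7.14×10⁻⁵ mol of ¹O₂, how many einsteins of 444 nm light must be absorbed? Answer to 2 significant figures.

Photons that must be absorbed: 7.14×10⁻⁵ / 0.859 = 8.312×10⁻⁵ mol.

8.3×10⁻⁵ einstein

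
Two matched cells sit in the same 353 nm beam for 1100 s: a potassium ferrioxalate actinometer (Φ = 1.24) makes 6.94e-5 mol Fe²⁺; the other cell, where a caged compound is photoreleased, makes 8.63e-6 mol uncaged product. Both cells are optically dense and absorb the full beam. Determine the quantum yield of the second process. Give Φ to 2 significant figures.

Photons absorbed by the actinometer: 6.94e-5 / 1.24 = 5.597e-5 mol.
Φ(unknown) = 8.63e-6 / 5.597e-5 = 0.15.

Φ = 0.15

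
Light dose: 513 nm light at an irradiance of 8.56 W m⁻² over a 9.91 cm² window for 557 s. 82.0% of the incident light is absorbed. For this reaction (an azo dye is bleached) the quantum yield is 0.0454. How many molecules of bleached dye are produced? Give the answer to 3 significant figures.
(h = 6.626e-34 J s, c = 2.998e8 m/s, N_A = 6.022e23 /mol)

Photon energy at 513 nm: hc/λ = (6.626e-34)(2.998e8)/(513e-9) = 3.872e-19 J.
Energy delivered: (8.56 W m⁻²)(9.91e-4 m²)(557 s) = 4.725 J.
Photons incident: 4.725 / 3.872e-19 = 1.220e19, i.e. 1.220e19/6.022e23 = 2.026e-5 mol.
Photons absorbed: 0.820 × 2.026e-5 = 1.661e-5 mol.
Product: Φ × n_abs = 0.0454 × 1.661e-5 = 7.541e-7 mol.
As a count: 7.541e-7 × 6.022e23 = 4.54e17.

4.54e17 molecules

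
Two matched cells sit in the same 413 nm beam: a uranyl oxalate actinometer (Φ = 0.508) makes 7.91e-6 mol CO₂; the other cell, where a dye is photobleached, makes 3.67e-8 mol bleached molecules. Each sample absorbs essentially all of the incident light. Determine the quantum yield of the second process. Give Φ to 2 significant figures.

Photons absorbed by the actinometer: 7.91e-6 / 0.508 = 1.557e-5 mol.
Φ(unknown) = 3.67e-8 / 1.557e-5 = 0.0024.

Φ = 0.0024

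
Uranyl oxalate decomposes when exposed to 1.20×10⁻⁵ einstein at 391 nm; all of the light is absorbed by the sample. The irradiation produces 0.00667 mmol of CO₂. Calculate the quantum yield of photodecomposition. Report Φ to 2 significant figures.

Product: 0.00667 mmol = 6.67×10⁻⁶ mol.
Φ = 6.67×10⁻⁶ mol / 1.20×10⁻⁵ mol photons = 0.56.

Φ = 0.56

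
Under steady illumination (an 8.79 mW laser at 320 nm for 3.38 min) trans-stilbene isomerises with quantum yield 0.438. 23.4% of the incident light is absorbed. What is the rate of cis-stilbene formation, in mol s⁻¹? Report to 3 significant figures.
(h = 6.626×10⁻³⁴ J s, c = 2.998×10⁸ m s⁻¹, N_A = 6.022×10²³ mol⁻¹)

2.41×10⁻⁹ mol s⁻¹

Photon energy at 320 nm: hc/λ = (6.626×10⁻³⁴)(2.998×10⁸)/(320×10⁻⁹) = 6.208×10⁻¹⁹ J.
Energy delivered: (8.79 mW)(202.8 s) = 1.783 J.
Photons incident: 1.783 / 6.208×10⁻¹⁹ = 2.872×10¹⁸, i.e. 2.872×10¹⁸/6.022×10²³ = 4.769×10⁻⁶ mol.
Photons absorbed: 0.234 × 4.769×10⁻⁶ = 1.116×10⁻⁶ mol.
Product formed: 0.438 × 1.116×10⁻⁶ = 4.888×10⁻⁷ mol.
Rate: 4.888×10⁻⁷ / 202.8 s = 2.41×10⁻⁹ mol s⁻¹.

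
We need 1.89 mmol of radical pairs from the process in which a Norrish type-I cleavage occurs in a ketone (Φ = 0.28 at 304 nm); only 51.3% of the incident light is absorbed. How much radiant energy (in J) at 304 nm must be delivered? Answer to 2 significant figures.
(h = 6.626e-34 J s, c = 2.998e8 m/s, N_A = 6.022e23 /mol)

5200 J

Product: 1.89 mmol = 0.00189 mol.
Photons that must be absorbed: 0.00189 / 0.28 = 0.006750 mol.
Incident photons needed: 0.006750 / 0.513 = 0.01316 mol.
Photon energy: hc/λ = 6.534e-19 J; per mole, 3.935e5 J mol⁻¹.
Energy required: 0.01316 × 3.935e5 = 5200 J.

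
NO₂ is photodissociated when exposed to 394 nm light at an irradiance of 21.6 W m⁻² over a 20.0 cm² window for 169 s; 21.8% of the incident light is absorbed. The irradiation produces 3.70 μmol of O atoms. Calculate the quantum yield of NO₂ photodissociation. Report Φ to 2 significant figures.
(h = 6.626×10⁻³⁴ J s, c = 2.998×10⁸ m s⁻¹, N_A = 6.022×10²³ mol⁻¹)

Φ = 0.71

Product: 3.70 μmol = 3.70×10⁻⁶ mol.
Photon energy at 394 nm: hc/λ = (6.626×10⁻³⁴)(2.998×10⁸)/(394×10⁻⁹) = 5.042×10⁻¹⁹ J.
Energy delivered: (21.6 W m⁻²)(20.0×10⁻⁴ m²)(169 s) = 7.301 J.
Photons incident: 7.301 / 5.042×10⁻¹⁹ = 1.448×10¹⁹, i.e. 1.448×10¹⁹/6.022×10²³ = 2.405×10⁻⁵ mol.
Photons absorbed: 0.218 × 2.405×10⁻⁵ = 5.243×10⁻⁶ mol.
Φ = 3.70×10⁻⁶ mol / 5.243×10⁻⁶ mol photons = 0.71.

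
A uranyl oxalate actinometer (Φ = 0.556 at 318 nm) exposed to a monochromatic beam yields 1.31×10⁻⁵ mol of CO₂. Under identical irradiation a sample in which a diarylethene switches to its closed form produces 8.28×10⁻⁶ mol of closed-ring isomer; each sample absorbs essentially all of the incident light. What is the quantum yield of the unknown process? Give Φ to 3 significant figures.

Φ = 0.351

Photons absorbed by the actinometer: 1.31×10⁻⁵ / 0.556 = 2.356×10⁻⁵ mol.
Φ(unknown) = 8.28×10⁻⁶ / 2.356×10⁻⁵ = 0.351.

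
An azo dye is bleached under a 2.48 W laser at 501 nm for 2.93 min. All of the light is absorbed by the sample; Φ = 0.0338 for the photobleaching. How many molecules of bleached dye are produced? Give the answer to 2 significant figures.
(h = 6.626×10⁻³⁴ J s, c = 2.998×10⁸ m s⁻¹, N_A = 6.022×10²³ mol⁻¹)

Photon energy at 501 nm: hc/λ = (6.626×10⁻³⁴)(2.998×10⁸)/(501×10⁻⁹) = 3.965×10⁻¹⁹ J.
Energy delivered: (2.48 W)(175.8 s) = 436.0 J.
Photons incident: 436.0 / 3.965×10⁻¹⁹ = 1.100×10²¹, i.e. 1.100×10²¹/6.022×10²³ = 0.001827 mol.
Product: Φ × n_abs = 0.0338 × 0.001827 = 6.175×10⁻⁵ mol.
As a count: 6.175×10⁻⁵ × 6.022×10²³ = 3.7×10¹⁹.

3.7×10¹⁹ molecules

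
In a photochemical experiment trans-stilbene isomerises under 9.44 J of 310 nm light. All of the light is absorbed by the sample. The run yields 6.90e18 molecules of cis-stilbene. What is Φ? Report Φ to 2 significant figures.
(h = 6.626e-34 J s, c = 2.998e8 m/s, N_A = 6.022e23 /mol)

Φ = 0.47

Product: 6.90e18 / 6.022e23 = 1.146e-5 mol.
Photon energy at 310 nm: hc/λ = (6.626e-34)(2.998e8)/(310e-9) = 6.408e-19 J.
Photons incident: 9.44 / 6.408e-19 = 1.473e19, i.e. 1.473e19/6.022e23 = 2.446e-5 mol.
Φ = 1.146e-5 mol / 2.446e-5 mol photons = 0.47.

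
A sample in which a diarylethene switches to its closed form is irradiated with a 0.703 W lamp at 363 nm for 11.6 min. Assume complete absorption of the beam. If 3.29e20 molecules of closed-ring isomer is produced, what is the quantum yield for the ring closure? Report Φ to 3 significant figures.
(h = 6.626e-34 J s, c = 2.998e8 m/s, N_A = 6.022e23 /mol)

Product: 3.29e20 / 6.022e23 = 5.463e-4 mol.
Photon energy at 363 nm: hc/λ = (6.626e-34)(2.998e8)/(363e-9) = 5.472e-19 J.
Energy delivered: (0.703 W)(696 s) = 489.3 J.
Photons incident: 489.3 / 5.472e-19 = 8.942e20, i.e. 8.942e20/6.022e23 = 0.001485 mol.
Φ = 5.463e-4 mol / 0.001485 mol photons = 0.368.

Φ = 0.368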